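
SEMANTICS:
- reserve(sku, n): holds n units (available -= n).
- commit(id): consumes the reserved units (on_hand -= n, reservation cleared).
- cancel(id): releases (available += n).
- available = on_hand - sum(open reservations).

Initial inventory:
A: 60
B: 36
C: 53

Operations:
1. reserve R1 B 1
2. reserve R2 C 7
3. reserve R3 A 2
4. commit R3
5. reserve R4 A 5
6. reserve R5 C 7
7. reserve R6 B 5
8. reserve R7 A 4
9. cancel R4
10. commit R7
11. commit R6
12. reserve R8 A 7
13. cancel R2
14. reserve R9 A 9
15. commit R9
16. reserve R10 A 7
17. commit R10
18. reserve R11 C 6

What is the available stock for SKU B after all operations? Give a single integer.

Answer: 30

Derivation:
Step 1: reserve R1 B 1 -> on_hand[A=60 B=36 C=53] avail[A=60 B=35 C=53] open={R1}
Step 2: reserve R2 C 7 -> on_hand[A=60 B=36 C=53] avail[A=60 B=35 C=46] open={R1,R2}
Step 3: reserve R3 A 2 -> on_hand[A=60 B=36 C=53] avail[A=58 B=35 C=46] open={R1,R2,R3}
Step 4: commit R3 -> on_hand[A=58 B=36 C=53] avail[A=58 B=35 C=46] open={R1,R2}
Step 5: reserve R4 A 5 -> on_hand[A=58 B=36 C=53] avail[A=53 B=35 C=46] open={R1,R2,R4}
Step 6: reserve R5 C 7 -> on_hand[A=58 B=36 C=53] avail[A=53 B=35 C=39] open={R1,R2,R4,R5}
Step 7: reserve R6 B 5 -> on_hand[A=58 B=36 C=53] avail[A=53 B=30 C=39] open={R1,R2,R4,R5,R6}
Step 8: reserve R7 A 4 -> on_hand[A=58 B=36 C=53] avail[A=49 B=30 C=39] open={R1,R2,R4,R5,R6,R7}
Step 9: cancel R4 -> on_hand[A=58 B=36 C=53] avail[A=54 B=30 C=39] open={R1,R2,R5,R6,R7}
Step 10: commit R7 -> on_hand[A=54 B=36 C=53] avail[A=54 B=30 C=39] open={R1,R2,R5,R6}
Step 11: commit R6 -> on_hand[A=54 B=31 C=53] avail[A=54 B=30 C=39] open={R1,R2,R5}
Step 12: reserve R8 A 7 -> on_hand[A=54 B=31 C=53] avail[A=47 B=30 C=39] open={R1,R2,R5,R8}
Step 13: cancel R2 -> on_hand[A=54 B=31 C=53] avail[A=47 B=30 C=46] open={R1,R5,R8}
Step 14: reserve R9 A 9 -> on_hand[A=54 B=31 C=53] avail[A=38 B=30 C=46] open={R1,R5,R8,R9}
Step 15: commit R9 -> on_hand[A=45 B=31 C=53] avail[A=38 B=30 C=46] open={R1,R5,R8}
Step 16: reserve R10 A 7 -> on_hand[A=45 B=31 C=53] avail[A=31 B=30 C=46] open={R1,R10,R5,R8}
Step 17: commit R10 -> on_hand[A=38 B=31 C=53] avail[A=31 B=30 C=46] open={R1,R5,R8}
Step 18: reserve R11 C 6 -> on_hand[A=38 B=31 C=53] avail[A=31 B=30 C=40] open={R1,R11,R5,R8}
Final available[B] = 30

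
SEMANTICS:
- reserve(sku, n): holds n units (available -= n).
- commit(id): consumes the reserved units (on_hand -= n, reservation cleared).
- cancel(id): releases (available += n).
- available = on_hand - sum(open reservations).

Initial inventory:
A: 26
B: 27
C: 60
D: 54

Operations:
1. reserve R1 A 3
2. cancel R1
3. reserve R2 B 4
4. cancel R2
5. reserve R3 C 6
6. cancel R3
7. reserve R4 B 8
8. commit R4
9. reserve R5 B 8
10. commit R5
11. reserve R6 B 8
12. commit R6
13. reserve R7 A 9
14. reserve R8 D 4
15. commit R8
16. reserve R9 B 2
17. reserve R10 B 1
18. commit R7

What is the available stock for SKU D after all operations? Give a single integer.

Answer: 50

Derivation:
Step 1: reserve R1 A 3 -> on_hand[A=26 B=27 C=60 D=54] avail[A=23 B=27 C=60 D=54] open={R1}
Step 2: cancel R1 -> on_hand[A=26 B=27 C=60 D=54] avail[A=26 B=27 C=60 D=54] open={}
Step 3: reserve R2 B 4 -> on_hand[A=26 B=27 C=60 D=54] avail[A=26 B=23 C=60 D=54] open={R2}
Step 4: cancel R2 -> on_hand[A=26 B=27 C=60 D=54] avail[A=26 B=27 C=60 D=54] open={}
Step 5: reserve R3 C 6 -> on_hand[A=26 B=27 C=60 D=54] avail[A=26 B=27 C=54 D=54] open={R3}
Step 6: cancel R3 -> on_hand[A=26 B=27 C=60 D=54] avail[A=26 B=27 C=60 D=54] open={}
Step 7: reserve R4 B 8 -> on_hand[A=26 B=27 C=60 D=54] avail[A=26 B=19 C=60 D=54] open={R4}
Step 8: commit R4 -> on_hand[A=26 B=19 C=60 D=54] avail[A=26 B=19 C=60 D=54] open={}
Step 9: reserve R5 B 8 -> on_hand[A=26 B=19 C=60 D=54] avail[A=26 B=11 C=60 D=54] open={R5}
Step 10: commit R5 -> on_hand[A=26 B=11 C=60 D=54] avail[A=26 B=11 C=60 D=54] open={}
Step 11: reserve R6 B 8 -> on_hand[A=26 B=11 C=60 D=54] avail[A=26 B=3 C=60 D=54] open={R6}
Step 12: commit R6 -> on_hand[A=26 B=3 C=60 D=54] avail[A=26 B=3 C=60 D=54] open={}
Step 13: reserve R7 A 9 -> on_hand[A=26 B=3 C=60 D=54] avail[A=17 B=3 C=60 D=54] open={R7}
Step 14: reserve R8 D 4 -> on_hand[A=26 B=3 C=60 D=54] avail[A=17 B=3 C=60 D=50] open={R7,R8}
Step 15: commit R8 -> on_hand[A=26 B=3 C=60 D=50] avail[A=17 B=3 C=60 D=50] open={R7}
Step 16: reserve R9 B 2 -> on_hand[A=26 B=3 C=60 D=50] avail[A=17 B=1 C=60 D=50] open={R7,R9}
Step 17: reserve R10 B 1 -> on_hand[A=26 B=3 C=60 D=50] avail[A=17 B=0 C=60 D=50] open={R10,R7,R9}
Step 18: commit R7 -> on_hand[A=17 B=3 C=60 D=50] avail[A=17 B=0 C=60 D=50] open={R10,R9}
Final available[D] = 50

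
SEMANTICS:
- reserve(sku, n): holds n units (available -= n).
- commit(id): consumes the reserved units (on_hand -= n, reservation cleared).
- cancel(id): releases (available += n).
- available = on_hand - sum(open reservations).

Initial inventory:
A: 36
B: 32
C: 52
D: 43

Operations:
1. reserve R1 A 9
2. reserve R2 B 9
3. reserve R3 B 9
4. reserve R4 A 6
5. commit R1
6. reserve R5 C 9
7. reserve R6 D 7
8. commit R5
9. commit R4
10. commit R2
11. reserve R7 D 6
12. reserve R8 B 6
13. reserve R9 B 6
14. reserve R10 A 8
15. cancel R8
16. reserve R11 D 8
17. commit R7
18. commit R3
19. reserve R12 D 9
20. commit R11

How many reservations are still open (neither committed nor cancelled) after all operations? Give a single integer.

Step 1: reserve R1 A 9 -> on_hand[A=36 B=32 C=52 D=43] avail[A=27 B=32 C=52 D=43] open={R1}
Step 2: reserve R2 B 9 -> on_hand[A=36 B=32 C=52 D=43] avail[A=27 B=23 C=52 D=43] open={R1,R2}
Step 3: reserve R3 B 9 -> on_hand[A=36 B=32 C=52 D=43] avail[A=27 B=14 C=52 D=43] open={R1,R2,R3}
Step 4: reserve R4 A 6 -> on_hand[A=36 B=32 C=52 D=43] avail[A=21 B=14 C=52 D=43] open={R1,R2,R3,R4}
Step 5: commit R1 -> on_hand[A=27 B=32 C=52 D=43] avail[A=21 B=14 C=52 D=43] open={R2,R3,R4}
Step 6: reserve R5 C 9 -> on_hand[A=27 B=32 C=52 D=43] avail[A=21 B=14 C=43 D=43] open={R2,R3,R4,R5}
Step 7: reserve R6 D 7 -> on_hand[A=27 B=32 C=52 D=43] avail[A=21 B=14 C=43 D=36] open={R2,R3,R4,R5,R6}
Step 8: commit R5 -> on_hand[A=27 B=32 C=43 D=43] avail[A=21 B=14 C=43 D=36] open={R2,R3,R4,R6}
Step 9: commit R4 -> on_hand[A=21 B=32 C=43 D=43] avail[A=21 B=14 C=43 D=36] open={R2,R3,R6}
Step 10: commit R2 -> on_hand[A=21 B=23 C=43 D=43] avail[A=21 B=14 C=43 D=36] open={R3,R6}
Step 11: reserve R7 D 6 -> on_hand[A=21 B=23 C=43 D=43] avail[A=21 B=14 C=43 D=30] open={R3,R6,R7}
Step 12: reserve R8 B 6 -> on_hand[A=21 B=23 C=43 D=43] avail[A=21 B=8 C=43 D=30] open={R3,R6,R7,R8}
Step 13: reserve R9 B 6 -> on_hand[A=21 B=23 C=43 D=43] avail[A=21 B=2 C=43 D=30] open={R3,R6,R7,R8,R9}
Step 14: reserve R10 A 8 -> on_hand[A=21 B=23 C=43 D=43] avail[A=13 B=2 C=43 D=30] open={R10,R3,R6,R7,R8,R9}
Step 15: cancel R8 -> on_hand[A=21 B=23 C=43 D=43] avail[A=13 B=8 C=43 D=30] open={R10,R3,R6,R7,R9}
Step 16: reserve R11 D 8 -> on_hand[A=21 B=23 C=43 D=43] avail[A=13 B=8 C=43 D=22] open={R10,R11,R3,R6,R7,R9}
Step 17: commit R7 -> on_hand[A=21 B=23 C=43 D=37] avail[A=13 B=8 C=43 D=22] open={R10,R11,R3,R6,R9}
Step 18: commit R3 -> on_hand[A=21 B=14 C=43 D=37] avail[A=13 B=8 C=43 D=22] open={R10,R11,R6,R9}
Step 19: reserve R12 D 9 -> on_hand[A=21 B=14 C=43 D=37] avail[A=13 B=8 C=43 D=13] open={R10,R11,R12,R6,R9}
Step 20: commit R11 -> on_hand[A=21 B=14 C=43 D=29] avail[A=13 B=8 C=43 D=13] open={R10,R12,R6,R9}
Open reservations: ['R10', 'R12', 'R6', 'R9'] -> 4

Answer: 4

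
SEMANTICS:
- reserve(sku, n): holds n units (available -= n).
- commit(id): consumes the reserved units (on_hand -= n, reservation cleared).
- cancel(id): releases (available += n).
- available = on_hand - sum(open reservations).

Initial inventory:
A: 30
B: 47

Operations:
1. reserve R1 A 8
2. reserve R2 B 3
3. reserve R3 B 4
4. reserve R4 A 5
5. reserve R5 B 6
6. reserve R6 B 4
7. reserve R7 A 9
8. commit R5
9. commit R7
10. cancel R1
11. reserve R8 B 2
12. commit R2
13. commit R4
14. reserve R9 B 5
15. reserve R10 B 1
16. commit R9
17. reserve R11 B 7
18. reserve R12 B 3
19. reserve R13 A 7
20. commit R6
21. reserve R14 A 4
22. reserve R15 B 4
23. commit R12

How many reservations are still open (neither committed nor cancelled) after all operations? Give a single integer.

Answer: 7

Derivation:
Step 1: reserve R1 A 8 -> on_hand[A=30 B=47] avail[A=22 B=47] open={R1}
Step 2: reserve R2 B 3 -> on_hand[A=30 B=47] avail[A=22 B=44] open={R1,R2}
Step 3: reserve R3 B 4 -> on_hand[A=30 B=47] avail[A=22 B=40] open={R1,R2,R3}
Step 4: reserve R4 A 5 -> on_hand[A=30 B=47] avail[A=17 B=40] open={R1,R2,R3,R4}
Step 5: reserve R5 B 6 -> on_hand[A=30 B=47] avail[A=17 B=34] open={R1,R2,R3,R4,R5}
Step 6: reserve R6 B 4 -> on_hand[A=30 B=47] avail[A=17 B=30] open={R1,R2,R3,R4,R5,R6}
Step 7: reserve R7 A 9 -> on_hand[A=30 B=47] avail[A=8 B=30] open={R1,R2,R3,R4,R5,R6,R7}
Step 8: commit R5 -> on_hand[A=30 B=41] avail[A=8 B=30] open={R1,R2,R3,R4,R6,R7}
Step 9: commit R7 -> on_hand[A=21 B=41] avail[A=8 B=30] open={R1,R2,R3,R4,R6}
Step 10: cancel R1 -> on_hand[A=21 B=41] avail[A=16 B=30] open={R2,R3,R4,R6}
Step 11: reserve R8 B 2 -> on_hand[A=21 B=41] avail[A=16 B=28] open={R2,R3,R4,R6,R8}
Step 12: commit R2 -> on_hand[A=21 B=38] avail[A=16 B=28] open={R3,R4,R6,R8}
Step 13: commit R4 -> on_hand[A=16 B=38] avail[A=16 B=28] open={R3,R6,R8}
Step 14: reserve R9 B 5 -> on_hand[A=16 B=38] avail[A=16 B=23] open={R3,R6,R8,R9}
Step 15: reserve R10 B 1 -> on_hand[A=16 B=38] avail[A=16 B=22] open={R10,R3,R6,R8,R9}
Step 16: commit R9 -> on_hand[A=16 B=33] avail[A=16 B=22] open={R10,R3,R6,R8}
Step 17: reserve R11 B 7 -> on_hand[A=16 B=33] avail[A=16 B=15] open={R10,R11,R3,R6,R8}
Step 18: reserve R12 B 3 -> on_hand[A=16 B=33] avail[A=16 B=12] open={R10,R11,R12,R3,R6,R8}
Step 19: reserve R13 A 7 -> on_hand[A=16 B=33] avail[A=9 B=12] open={R10,R11,R12,R13,R3,R6,R8}
Step 20: commit R6 -> on_hand[A=16 B=29] avail[A=9 B=12] open={R10,R11,R12,R13,R3,R8}
Step 21: reserve R14 A 4 -> on_hand[A=16 B=29] avail[A=5 B=12] open={R10,R11,R12,R13,R14,R3,R8}
Step 22: reserve R15 B 4 -> on_hand[A=16 B=29] avail[A=5 B=8] open={R10,R11,R12,R13,R14,R15,R3,R8}
Step 23: commit R12 -> on_hand[A=16 B=26] avail[A=5 B=8] open={R10,R11,R13,R14,R15,R3,R8}
Open reservations: ['R10', 'R11', 'R13', 'R14', 'R15', 'R3', 'R8'] -> 7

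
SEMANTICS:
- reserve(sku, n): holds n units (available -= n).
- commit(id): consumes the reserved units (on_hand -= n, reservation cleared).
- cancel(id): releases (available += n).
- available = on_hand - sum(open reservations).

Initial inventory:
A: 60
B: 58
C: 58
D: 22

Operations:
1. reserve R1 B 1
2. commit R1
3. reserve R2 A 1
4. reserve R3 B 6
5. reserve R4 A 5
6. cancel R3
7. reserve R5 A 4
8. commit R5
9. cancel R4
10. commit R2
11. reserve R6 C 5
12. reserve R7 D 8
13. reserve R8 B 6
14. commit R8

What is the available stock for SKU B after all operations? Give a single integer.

Step 1: reserve R1 B 1 -> on_hand[A=60 B=58 C=58 D=22] avail[A=60 B=57 C=58 D=22] open={R1}
Step 2: commit R1 -> on_hand[A=60 B=57 C=58 D=22] avail[A=60 B=57 C=58 D=22] open={}
Step 3: reserve R2 A 1 -> on_hand[A=60 B=57 C=58 D=22] avail[A=59 B=57 C=58 D=22] open={R2}
Step 4: reserve R3 B 6 -> on_hand[A=60 B=57 C=58 D=22] avail[A=59 B=51 C=58 D=22] open={R2,R3}
Step 5: reserve R4 A 5 -> on_hand[A=60 B=57 C=58 D=22] avail[A=54 B=51 C=58 D=22] open={R2,R3,R4}
Step 6: cancel R3 -> on_hand[A=60 B=57 C=58 D=22] avail[A=54 B=57 C=58 D=22] open={R2,R4}
Step 7: reserve R5 A 4 -> on_hand[A=60 B=57 C=58 D=22] avail[A=50 B=57 C=58 D=22] open={R2,R4,R5}
Step 8: commit R5 -> on_hand[A=56 B=57 C=58 D=22] avail[A=50 B=57 C=58 D=22] open={R2,R4}
Step 9: cancel R4 -> on_hand[A=56 B=57 C=58 D=22] avail[A=55 B=57 C=58 D=22] open={R2}
Step 10: commit R2 -> on_hand[A=55 B=57 C=58 D=22] avail[A=55 B=57 C=58 D=22] open={}
Step 11: reserve R6 C 5 -> on_hand[A=55 B=57 C=58 D=22] avail[A=55 B=57 C=53 D=22] open={R6}
Step 12: reserve R7 D 8 -> on_hand[A=55 B=57 C=58 D=22] avail[A=55 B=57 C=53 D=14] open={R6,R7}
Step 13: reserve R8 B 6 -> on_hand[A=55 B=57 C=58 D=22] avail[A=55 B=51 C=53 D=14] open={R6,R7,R8}
Step 14: commit R8 -> on_hand[A=55 B=51 C=58 D=22] avail[A=55 B=51 C=53 D=14] open={R6,R7}
Final available[B] = 51

Answer: 51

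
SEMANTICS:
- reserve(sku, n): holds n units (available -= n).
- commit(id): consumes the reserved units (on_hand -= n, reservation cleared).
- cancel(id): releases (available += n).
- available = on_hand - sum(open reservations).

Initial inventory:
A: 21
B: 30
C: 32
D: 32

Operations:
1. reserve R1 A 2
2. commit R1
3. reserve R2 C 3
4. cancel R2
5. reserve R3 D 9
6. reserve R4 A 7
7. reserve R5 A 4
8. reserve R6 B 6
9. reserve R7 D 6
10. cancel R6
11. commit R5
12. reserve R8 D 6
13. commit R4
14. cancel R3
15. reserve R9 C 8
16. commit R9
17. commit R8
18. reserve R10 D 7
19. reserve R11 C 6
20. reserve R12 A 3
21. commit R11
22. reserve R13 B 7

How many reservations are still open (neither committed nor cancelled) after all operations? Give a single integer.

Step 1: reserve R1 A 2 -> on_hand[A=21 B=30 C=32 D=32] avail[A=19 B=30 C=32 D=32] open={R1}
Step 2: commit R1 -> on_hand[A=19 B=30 C=32 D=32] avail[A=19 B=30 C=32 D=32] open={}
Step 3: reserve R2 C 3 -> on_hand[A=19 B=30 C=32 D=32] avail[A=19 B=30 C=29 D=32] open={R2}
Step 4: cancel R2 -> on_hand[A=19 B=30 C=32 D=32] avail[A=19 B=30 C=32 D=32] open={}
Step 5: reserve R3 D 9 -> on_hand[A=19 B=30 C=32 D=32] avail[A=19 B=30 C=32 D=23] open={R3}
Step 6: reserve R4 A 7 -> on_hand[A=19 B=30 C=32 D=32] avail[A=12 B=30 C=32 D=23] open={R3,R4}
Step 7: reserve R5 A 4 -> on_hand[A=19 B=30 C=32 D=32] avail[A=8 B=30 C=32 D=23] open={R3,R4,R5}
Step 8: reserve R6 B 6 -> on_hand[A=19 B=30 C=32 D=32] avail[A=8 B=24 C=32 D=23] open={R3,R4,R5,R6}
Step 9: reserve R7 D 6 -> on_hand[A=19 B=30 C=32 D=32] avail[A=8 B=24 C=32 D=17] open={R3,R4,R5,R6,R7}
Step 10: cancel R6 -> on_hand[A=19 B=30 C=32 D=32] avail[A=8 B=30 C=32 D=17] open={R3,R4,R5,R7}
Step 11: commit R5 -> on_hand[A=15 B=30 C=32 D=32] avail[A=8 B=30 C=32 D=17] open={R3,R4,R7}
Step 12: reserve R8 D 6 -> on_hand[A=15 B=30 C=32 D=32] avail[A=8 B=30 C=32 D=11] open={R3,R4,R7,R8}
Step 13: commit R4 -> on_hand[A=8 B=30 C=32 D=32] avail[A=8 B=30 C=32 D=11] open={R3,R7,R8}
Step 14: cancel R3 -> on_hand[A=8 B=30 C=32 D=32] avail[A=8 B=30 C=32 D=20] open={R7,R8}
Step 15: reserve R9 C 8 -> on_hand[A=8 B=30 C=32 D=32] avail[A=8 B=30 C=24 D=20] open={R7,R8,R9}
Step 16: commit R9 -> on_hand[A=8 B=30 C=24 D=32] avail[A=8 B=30 C=24 D=20] open={R7,R8}
Step 17: commit R8 -> on_hand[A=8 B=30 C=24 D=26] avail[A=8 B=30 C=24 D=20] open={R7}
Step 18: reserve R10 D 7 -> on_hand[A=8 B=30 C=24 D=26] avail[A=8 B=30 C=24 D=13] open={R10,R7}
Step 19: reserve R11 C 6 -> on_hand[A=8 B=30 C=24 D=26] avail[A=8 B=30 C=18 D=13] open={R10,R11,R7}
Step 20: reserve R12 A 3 -> on_hand[A=8 B=30 C=24 D=26] avail[A=5 B=30 C=18 D=13] open={R10,R11,R12,R7}
Step 21: commit R11 -> on_hand[A=8 B=30 C=18 D=26] avail[A=5 B=30 C=18 D=13] open={R10,R12,R7}
Step 22: reserve R13 B 7 -> on_hand[A=8 B=30 C=18 D=26] avail[A=5 B=23 C=18 D=13] open={R10,R12,R13,R7}
Open reservations: ['R10', 'R12', 'R13', 'R7'] -> 4

Answer: 4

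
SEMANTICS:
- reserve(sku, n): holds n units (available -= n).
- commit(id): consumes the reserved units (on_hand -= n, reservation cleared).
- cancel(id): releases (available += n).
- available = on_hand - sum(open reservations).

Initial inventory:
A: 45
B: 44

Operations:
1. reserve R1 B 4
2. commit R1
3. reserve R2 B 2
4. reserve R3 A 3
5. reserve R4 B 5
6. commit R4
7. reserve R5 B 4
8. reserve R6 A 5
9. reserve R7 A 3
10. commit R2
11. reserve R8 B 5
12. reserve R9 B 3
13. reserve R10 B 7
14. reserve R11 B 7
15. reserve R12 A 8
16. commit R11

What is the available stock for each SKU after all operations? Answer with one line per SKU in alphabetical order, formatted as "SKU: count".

Answer: A: 26
B: 7

Derivation:
Step 1: reserve R1 B 4 -> on_hand[A=45 B=44] avail[A=45 B=40] open={R1}
Step 2: commit R1 -> on_hand[A=45 B=40] avail[A=45 B=40] open={}
Step 3: reserve R2 B 2 -> on_hand[A=45 B=40] avail[A=45 B=38] open={R2}
Step 4: reserve R3 A 3 -> on_hand[A=45 B=40] avail[A=42 B=38] open={R2,R3}
Step 5: reserve R4 B 5 -> on_hand[A=45 B=40] avail[A=42 B=33] open={R2,R3,R4}
Step 6: commit R4 -> on_hand[A=45 B=35] avail[A=42 B=33] open={R2,R3}
Step 7: reserve R5 B 4 -> on_hand[A=45 B=35] avail[A=42 B=29] open={R2,R3,R5}
Step 8: reserve R6 A 5 -> on_hand[A=45 B=35] avail[A=37 B=29] open={R2,R3,R5,R6}
Step 9: reserve R7 A 3 -> on_hand[A=45 B=35] avail[A=34 B=29] open={R2,R3,R5,R6,R7}
Step 10: commit R2 -> on_hand[A=45 B=33] avail[A=34 B=29] open={R3,R5,R6,R7}
Step 11: reserve R8 B 5 -> on_hand[A=45 B=33] avail[A=34 B=24] open={R3,R5,R6,R7,R8}
Step 12: reserve R9 B 3 -> on_hand[A=45 B=33] avail[A=34 B=21] open={R3,R5,R6,R7,R8,R9}
Step 13: reserve R10 B 7 -> on_hand[A=45 B=33] avail[A=34 B=14] open={R10,R3,R5,R6,R7,R8,R9}
Step 14: reserve R11 B 7 -> on_hand[A=45 B=33] avail[A=34 B=7] open={R10,R11,R3,R5,R6,R7,R8,R9}
Step 15: reserve R12 A 8 -> on_hand[A=45 B=33] avail[A=26 B=7] open={R10,R11,R12,R3,R5,R6,R7,R8,R9}
Step 16: commit R11 -> on_hand[A=45 B=26] avail[A=26 B=7] open={R10,R12,R3,R5,R6,R7,R8,R9}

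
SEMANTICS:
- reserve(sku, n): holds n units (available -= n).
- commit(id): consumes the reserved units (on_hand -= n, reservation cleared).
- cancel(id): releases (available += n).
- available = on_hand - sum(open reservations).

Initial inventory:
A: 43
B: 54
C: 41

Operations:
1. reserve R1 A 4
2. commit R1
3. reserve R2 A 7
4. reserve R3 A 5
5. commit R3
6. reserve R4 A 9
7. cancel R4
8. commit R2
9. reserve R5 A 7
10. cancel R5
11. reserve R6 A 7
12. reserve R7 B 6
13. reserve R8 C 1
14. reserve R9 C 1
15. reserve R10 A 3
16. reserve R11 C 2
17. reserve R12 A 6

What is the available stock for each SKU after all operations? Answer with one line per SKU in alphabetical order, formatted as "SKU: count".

Answer: A: 11
B: 48
C: 37

Derivation:
Step 1: reserve R1 A 4 -> on_hand[A=43 B=54 C=41] avail[A=39 B=54 C=41] open={R1}
Step 2: commit R1 -> on_hand[A=39 B=54 C=41] avail[A=39 B=54 C=41] open={}
Step 3: reserve R2 A 7 -> on_hand[A=39 B=54 C=41] avail[A=32 B=54 C=41] open={R2}
Step 4: reserve R3 A 5 -> on_hand[A=39 B=54 C=41] avail[A=27 B=54 C=41] open={R2,R3}
Step 5: commit R3 -> on_hand[A=34 B=54 C=41] avail[A=27 B=54 C=41] open={R2}
Step 6: reserve R4 A 9 -> on_hand[A=34 B=54 C=41] avail[A=18 B=54 C=41] open={R2,R4}
Step 7: cancel R4 -> on_hand[A=34 B=54 C=41] avail[A=27 B=54 C=41] open={R2}
Step 8: commit R2 -> on_hand[A=27 B=54 C=41] avail[A=27 B=54 C=41] open={}
Step 9: reserve R5 A 7 -> on_hand[A=27 B=54 C=41] avail[A=20 B=54 C=41] open={R5}
Step 10: cancel R5 -> on_hand[A=27 B=54 C=41] avail[A=27 B=54 C=41] open={}
Step 11: reserve R6 A 7 -> on_hand[A=27 B=54 C=41] avail[A=20 B=54 C=41] open={R6}
Step 12: reserve R7 B 6 -> on_hand[A=27 B=54 C=41] avail[A=20 B=48 C=41] open={R6,R7}
Step 13: reserve R8 C 1 -> on_hand[A=27 B=54 C=41] avail[A=20 B=48 C=40] open={R6,R7,R8}
Step 14: reserve R9 C 1 -> on_hand[A=27 B=54 C=41] avail[A=20 B=48 C=39] open={R6,R7,R8,R9}
Step 15: reserve R10 A 3 -> on_hand[A=27 B=54 C=41] avail[A=17 B=48 C=39] open={R10,R6,R7,R8,R9}
Step 16: reserve R11 C 2 -> on_hand[A=27 B=54 C=41] avail[A=17 B=48 C=37] open={R10,R11,R6,R7,R8,R9}
Step 17: reserve R12 A 6 -> on_hand[A=27 B=54 C=41] avail[A=11 B=48 C=37] open={R10,R11,R12,R6,R7,R8,R9}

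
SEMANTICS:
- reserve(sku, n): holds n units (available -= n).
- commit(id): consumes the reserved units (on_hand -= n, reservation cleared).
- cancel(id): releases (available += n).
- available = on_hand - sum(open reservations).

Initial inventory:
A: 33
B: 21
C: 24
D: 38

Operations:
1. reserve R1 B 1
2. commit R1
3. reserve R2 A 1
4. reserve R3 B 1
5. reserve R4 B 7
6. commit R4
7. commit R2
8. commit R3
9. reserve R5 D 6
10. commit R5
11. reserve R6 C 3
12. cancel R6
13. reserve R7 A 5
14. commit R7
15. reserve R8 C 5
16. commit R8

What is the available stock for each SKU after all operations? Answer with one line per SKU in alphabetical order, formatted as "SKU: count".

Step 1: reserve R1 B 1 -> on_hand[A=33 B=21 C=24 D=38] avail[A=33 B=20 C=24 D=38] open={R1}
Step 2: commit R1 -> on_hand[A=33 B=20 C=24 D=38] avail[A=33 B=20 C=24 D=38] open={}
Step 3: reserve R2 A 1 -> on_hand[A=33 B=20 C=24 D=38] avail[A=32 B=20 C=24 D=38] open={R2}
Step 4: reserve R3 B 1 -> on_hand[A=33 B=20 C=24 D=38] avail[A=32 B=19 C=24 D=38] open={R2,R3}
Step 5: reserve R4 B 7 -> on_hand[A=33 B=20 C=24 D=38] avail[A=32 B=12 C=24 D=38] open={R2,R3,R4}
Step 6: commit R4 -> on_hand[A=33 B=13 C=24 D=38] avail[A=32 B=12 C=24 D=38] open={R2,R3}
Step 7: commit R2 -> on_hand[A=32 B=13 C=24 D=38] avail[A=32 B=12 C=24 D=38] open={R3}
Step 8: commit R3 -> on_hand[A=32 B=12 C=24 D=38] avail[A=32 B=12 C=24 D=38] open={}
Step 9: reserve R5 D 6 -> on_hand[A=32 B=12 C=24 D=38] avail[A=32 B=12 C=24 D=32] open={R5}
Step 10: commit R5 -> on_hand[A=32 B=12 C=24 D=32] avail[A=32 B=12 C=24 D=32] open={}
Step 11: reserve R6 C 3 -> on_hand[A=32 B=12 C=24 D=32] avail[A=32 B=12 C=21 D=32] open={R6}
Step 12: cancel R6 -> on_hand[A=32 B=12 C=24 D=32] avail[A=32 B=12 C=24 D=32] open={}
Step 13: reserve R7 A 5 -> on_hand[A=32 B=12 C=24 D=32] avail[A=27 B=12 C=24 D=32] open={R7}
Step 14: commit R7 -> on_hand[A=27 B=12 C=24 D=32] avail[A=27 B=12 C=24 D=32] open={}
Step 15: reserve R8 C 5 -> on_hand[A=27 B=12 C=24 D=32] avail[A=27 B=12 C=19 D=32] open={R8}
Step 16: commit R8 -> on_hand[A=27 B=12 C=19 D=32] avail[A=27 B=12 C=19 D=32] open={}

Answer: A: 27
B: 12
C: 19
D: 32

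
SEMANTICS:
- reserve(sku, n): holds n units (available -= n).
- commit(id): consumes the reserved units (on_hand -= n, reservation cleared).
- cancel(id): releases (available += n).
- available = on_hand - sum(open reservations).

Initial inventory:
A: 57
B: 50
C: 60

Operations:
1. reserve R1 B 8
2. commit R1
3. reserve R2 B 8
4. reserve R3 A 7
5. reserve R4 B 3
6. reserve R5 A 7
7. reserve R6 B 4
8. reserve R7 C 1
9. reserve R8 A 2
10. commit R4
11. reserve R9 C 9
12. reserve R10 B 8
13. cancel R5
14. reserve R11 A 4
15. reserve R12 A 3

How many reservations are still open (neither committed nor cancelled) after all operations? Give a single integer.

Step 1: reserve R1 B 8 -> on_hand[A=57 B=50 C=60] avail[A=57 B=42 C=60] open={R1}
Step 2: commit R1 -> on_hand[A=57 B=42 C=60] avail[A=57 B=42 C=60] open={}
Step 3: reserve R2 B 8 -> on_hand[A=57 B=42 C=60] avail[A=57 B=34 C=60] open={R2}
Step 4: reserve R3 A 7 -> on_hand[A=57 B=42 C=60] avail[A=50 B=34 C=60] open={R2,R3}
Step 5: reserve R4 B 3 -> on_hand[A=57 B=42 C=60] avail[A=50 B=31 C=60] open={R2,R3,R4}
Step 6: reserve R5 A 7 -> on_hand[A=57 B=42 C=60] avail[A=43 B=31 C=60] open={R2,R3,R4,R5}
Step 7: reserve R6 B 4 -> on_hand[A=57 B=42 C=60] avail[A=43 B=27 C=60] open={R2,R3,R4,R5,R6}
Step 8: reserve R7 C 1 -> on_hand[A=57 B=42 C=60] avail[A=43 B=27 C=59] open={R2,R3,R4,R5,R6,R7}
Step 9: reserve R8 A 2 -> on_hand[A=57 B=42 C=60] avail[A=41 B=27 C=59] open={R2,R3,R4,R5,R6,R7,R8}
Step 10: commit R4 -> on_hand[A=57 B=39 C=60] avail[A=41 B=27 C=59] open={R2,R3,R5,R6,R7,R8}
Step 11: reserve R9 C 9 -> on_hand[A=57 B=39 C=60] avail[A=41 B=27 C=50] open={R2,R3,R5,R6,R7,R8,R9}
Step 12: reserve R10 B 8 -> on_hand[A=57 B=39 C=60] avail[A=41 B=19 C=50] open={R10,R2,R3,R5,R6,R7,R8,R9}
Step 13: cancel R5 -> on_hand[A=57 B=39 C=60] avail[A=48 B=19 C=50] open={R10,R2,R3,R6,R7,R8,R9}
Step 14: reserve R11 A 4 -> on_hand[A=57 B=39 C=60] avail[A=44 B=19 C=50] open={R10,R11,R2,R3,R6,R7,R8,R9}
Step 15: reserve R12 A 3 -> on_hand[A=57 B=39 C=60] avail[A=41 B=19 C=50] open={R10,R11,R12,R2,R3,R6,R7,R8,R9}
Open reservations: ['R10', 'R11', 'R12', 'R2', 'R3', 'R6', 'R7', 'R8', 'R9'] -> 9

Answer: 9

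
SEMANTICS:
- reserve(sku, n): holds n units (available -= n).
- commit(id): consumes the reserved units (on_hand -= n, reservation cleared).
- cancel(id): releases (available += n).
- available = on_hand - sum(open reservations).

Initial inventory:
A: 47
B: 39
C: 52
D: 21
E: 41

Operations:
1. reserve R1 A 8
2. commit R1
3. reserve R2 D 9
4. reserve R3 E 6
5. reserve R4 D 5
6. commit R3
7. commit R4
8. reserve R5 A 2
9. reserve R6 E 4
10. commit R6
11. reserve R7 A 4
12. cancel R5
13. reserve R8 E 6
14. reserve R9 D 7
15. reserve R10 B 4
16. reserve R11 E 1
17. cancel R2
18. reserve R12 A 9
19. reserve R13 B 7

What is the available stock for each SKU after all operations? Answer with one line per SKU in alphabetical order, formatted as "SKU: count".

Step 1: reserve R1 A 8 -> on_hand[A=47 B=39 C=52 D=21 E=41] avail[A=39 B=39 C=52 D=21 E=41] open={R1}
Step 2: commit R1 -> on_hand[A=39 B=39 C=52 D=21 E=41] avail[A=39 B=39 C=52 D=21 E=41] open={}
Step 3: reserve R2 D 9 -> on_hand[A=39 B=39 C=52 D=21 E=41] avail[A=39 B=39 C=52 D=12 E=41] open={R2}
Step 4: reserve R3 E 6 -> on_hand[A=39 B=39 C=52 D=21 E=41] avail[A=39 B=39 C=52 D=12 E=35] open={R2,R3}
Step 5: reserve R4 D 5 -> on_hand[A=39 B=39 C=52 D=21 E=41] avail[A=39 B=39 C=52 D=7 E=35] open={R2,R3,R4}
Step 6: commit R3 -> on_hand[A=39 B=39 C=52 D=21 E=35] avail[A=39 B=39 C=52 D=7 E=35] open={R2,R4}
Step 7: commit R4 -> on_hand[A=39 B=39 C=52 D=16 E=35] avail[A=39 B=39 C=52 D=7 E=35] open={R2}
Step 8: reserve R5 A 2 -> on_hand[A=39 B=39 C=52 D=16 E=35] avail[A=37 B=39 C=52 D=7 E=35] open={R2,R5}
Step 9: reserve R6 E 4 -> on_hand[A=39 B=39 C=52 D=16 E=35] avail[A=37 B=39 C=52 D=7 E=31] open={R2,R5,R6}
Step 10: commit R6 -> on_hand[A=39 B=39 C=52 D=16 E=31] avail[A=37 B=39 C=52 D=7 E=31] open={R2,R5}
Step 11: reserve R7 A 4 -> on_hand[A=39 B=39 C=52 D=16 E=31] avail[A=33 B=39 C=52 D=7 E=31] open={R2,R5,R7}
Step 12: cancel R5 -> on_hand[A=39 B=39 C=52 D=16 E=31] avail[A=35 B=39 C=52 D=7 E=31] open={R2,R7}
Step 13: reserve R8 E 6 -> on_hand[A=39 B=39 C=52 D=16 E=31] avail[A=35 B=39 C=52 D=7 E=25] open={R2,R7,R8}
Step 14: reserve R9 D 7 -> on_hand[A=39 B=39 C=52 D=16 E=31] avail[A=35 B=39 C=52 D=0 E=25] open={R2,R7,R8,R9}
Step 15: reserve R10 B 4 -> on_hand[A=39 B=39 C=52 D=16 E=31] avail[A=35 B=35 C=52 D=0 E=25] open={R10,R2,R7,R8,R9}
Step 16: reserve R11 E 1 -> on_hand[A=39 B=39 C=52 D=16 E=31] avail[A=35 B=35 C=52 D=0 E=24] open={R10,R11,R2,R7,R8,R9}
Step 17: cancel R2 -> on_hand[A=39 B=39 C=52 D=16 E=31] avail[A=35 B=35 C=52 D=9 E=24] open={R10,R11,R7,R8,R9}
Step 18: reserve R12 A 9 -> on_hand[A=39 B=39 C=52 D=16 E=31] avail[A=26 B=35 C=52 D=9 E=24] open={R10,R11,R12,R7,R8,R9}
Step 19: reserve R13 B 7 -> on_hand[A=39 B=39 C=52 D=16 E=31] avail[A=26 B=28 C=52 D=9 E=24] open={R10,R11,R12,R13,R7,R8,R9}

Answer: A: 26
B: 28
C: 52
D: 9
E: 24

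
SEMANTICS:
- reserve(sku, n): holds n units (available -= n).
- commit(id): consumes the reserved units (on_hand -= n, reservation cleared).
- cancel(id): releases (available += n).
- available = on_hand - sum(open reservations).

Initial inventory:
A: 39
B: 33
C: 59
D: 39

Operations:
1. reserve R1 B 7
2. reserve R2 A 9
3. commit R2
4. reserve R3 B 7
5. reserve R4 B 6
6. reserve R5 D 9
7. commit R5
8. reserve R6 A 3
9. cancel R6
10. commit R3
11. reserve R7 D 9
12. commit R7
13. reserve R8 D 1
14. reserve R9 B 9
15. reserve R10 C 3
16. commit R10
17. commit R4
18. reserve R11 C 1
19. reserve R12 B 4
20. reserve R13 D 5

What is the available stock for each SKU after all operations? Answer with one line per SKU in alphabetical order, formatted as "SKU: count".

Step 1: reserve R1 B 7 -> on_hand[A=39 B=33 C=59 D=39] avail[A=39 B=26 C=59 D=39] open={R1}
Step 2: reserve R2 A 9 -> on_hand[A=39 B=33 C=59 D=39] avail[A=30 B=26 C=59 D=39] open={R1,R2}
Step 3: commit R2 -> on_hand[A=30 B=33 C=59 D=39] avail[A=30 B=26 C=59 D=39] open={R1}
Step 4: reserve R3 B 7 -> on_hand[A=30 B=33 C=59 D=39] avail[A=30 B=19 C=59 D=39] open={R1,R3}
Step 5: reserve R4 B 6 -> on_hand[A=30 B=33 C=59 D=39] avail[A=30 B=13 C=59 D=39] open={R1,R3,R4}
Step 6: reserve R5 D 9 -> on_hand[A=30 B=33 C=59 D=39] avail[A=30 B=13 C=59 D=30] open={R1,R3,R4,R5}
Step 7: commit R5 -> on_hand[A=30 B=33 C=59 D=30] avail[A=30 B=13 C=59 D=30] open={R1,R3,R4}
Step 8: reserve R6 A 3 -> on_hand[A=30 B=33 C=59 D=30] avail[A=27 B=13 C=59 D=30] open={R1,R3,R4,R6}
Step 9: cancel R6 -> on_hand[A=30 B=33 C=59 D=30] avail[A=30 B=13 C=59 D=30] open={R1,R3,R4}
Step 10: commit R3 -> on_hand[A=30 B=26 C=59 D=30] avail[A=30 B=13 C=59 D=30] open={R1,R4}
Step 11: reserve R7 D 9 -> on_hand[A=30 B=26 C=59 D=30] avail[A=30 B=13 C=59 D=21] open={R1,R4,R7}
Step 12: commit R7 -> on_hand[A=30 B=26 C=59 D=21] avail[A=30 B=13 C=59 D=21] open={R1,R4}
Step 13: reserve R8 D 1 -> on_hand[A=30 B=26 C=59 D=21] avail[A=30 B=13 C=59 D=20] open={R1,R4,R8}
Step 14: reserve R9 B 9 -> on_hand[A=30 B=26 C=59 D=21] avail[A=30 B=4 C=59 D=20] open={R1,R4,R8,R9}
Step 15: reserve R10 C 3 -> on_hand[A=30 B=26 C=59 D=21] avail[A=30 B=4 C=56 D=20] open={R1,R10,R4,R8,R9}
Step 16: commit R10 -> on_hand[A=30 B=26 C=56 D=21] avail[A=30 B=4 C=56 D=20] open={R1,R4,R8,R9}
Step 17: commit R4 -> on_hand[A=30 B=20 C=56 D=21] avail[A=30 B=4 C=56 D=20] open={R1,R8,R9}
Step 18: reserve R11 C 1 -> on_hand[A=30 B=20 C=56 D=21] avail[A=30 B=4 C=55 D=20] open={R1,R11,R8,R9}
Step 19: reserve R12 B 4 -> on_hand[A=30 B=20 C=56 D=21] avail[A=30 B=0 C=55 D=20] open={R1,R11,R12,R8,R9}
Step 20: reserve R13 D 5 -> on_hand[A=30 B=20 C=56 D=21] avail[A=30 B=0 C=55 D=15] open={R1,R11,R12,R13,R8,R9}

Answer: A: 30
B: 0
C: 55
D: 15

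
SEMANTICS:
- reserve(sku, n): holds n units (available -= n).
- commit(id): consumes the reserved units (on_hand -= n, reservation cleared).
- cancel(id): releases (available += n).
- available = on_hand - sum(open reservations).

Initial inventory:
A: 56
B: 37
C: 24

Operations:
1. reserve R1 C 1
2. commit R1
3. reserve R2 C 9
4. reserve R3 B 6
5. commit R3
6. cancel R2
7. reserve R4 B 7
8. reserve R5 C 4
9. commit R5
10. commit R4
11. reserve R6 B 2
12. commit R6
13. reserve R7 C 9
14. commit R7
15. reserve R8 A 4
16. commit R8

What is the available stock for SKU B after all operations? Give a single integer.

Step 1: reserve R1 C 1 -> on_hand[A=56 B=37 C=24] avail[A=56 B=37 C=23] open={R1}
Step 2: commit R1 -> on_hand[A=56 B=37 C=23] avail[A=56 B=37 C=23] open={}
Step 3: reserve R2 C 9 -> on_hand[A=56 B=37 C=23] avail[A=56 B=37 C=14] open={R2}
Step 4: reserve R3 B 6 -> on_hand[A=56 B=37 C=23] avail[A=56 B=31 C=14] open={R2,R3}
Step 5: commit R3 -> on_hand[A=56 B=31 C=23] avail[A=56 B=31 C=14] open={R2}
Step 6: cancel R2 -> on_hand[A=56 B=31 C=23] avail[A=56 B=31 C=23] open={}
Step 7: reserve R4 B 7 -> on_hand[A=56 B=31 C=23] avail[A=56 B=24 C=23] open={R4}
Step 8: reserve R5 C 4 -> on_hand[A=56 B=31 C=23] avail[A=56 B=24 C=19] open={R4,R5}
Step 9: commit R5 -> on_hand[A=56 B=31 C=19] avail[A=56 B=24 C=19] open={R4}
Step 10: commit R4 -> on_hand[A=56 B=24 C=19] avail[A=56 B=24 C=19] open={}
Step 11: reserve R6 B 2 -> on_hand[A=56 B=24 C=19] avail[A=56 B=22 C=19] open={R6}
Step 12: commit R6 -> on_hand[A=56 B=22 C=19] avail[A=56 B=22 C=19] open={}
Step 13: reserve R7 C 9 -> on_hand[A=56 B=22 C=19] avail[A=56 B=22 C=10] open={R7}
Step 14: commit R7 -> on_hand[A=56 B=22 C=10] avail[A=56 B=22 C=10] open={}
Step 15: reserve R8 A 4 -> on_hand[A=56 B=22 C=10] avail[A=52 B=22 C=10] open={R8}
Step 16: commit R8 -> on_hand[A=52 B=22 C=10] avail[A=52 B=22 C=10] open={}
Final available[B] = 22

Answer: 22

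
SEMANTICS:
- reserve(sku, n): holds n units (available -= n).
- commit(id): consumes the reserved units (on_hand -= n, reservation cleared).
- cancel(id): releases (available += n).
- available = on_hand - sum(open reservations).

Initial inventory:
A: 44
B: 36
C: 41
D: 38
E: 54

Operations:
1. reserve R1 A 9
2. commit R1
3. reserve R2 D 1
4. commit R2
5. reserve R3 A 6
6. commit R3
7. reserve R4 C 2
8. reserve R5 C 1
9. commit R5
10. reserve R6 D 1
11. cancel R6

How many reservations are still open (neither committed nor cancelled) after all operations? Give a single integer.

Answer: 1

Derivation:
Step 1: reserve R1 A 9 -> on_hand[A=44 B=36 C=41 D=38 E=54] avail[A=35 B=36 C=41 D=38 E=54] open={R1}
Step 2: commit R1 -> on_hand[A=35 B=36 C=41 D=38 E=54] avail[A=35 B=36 C=41 D=38 E=54] open={}
Step 3: reserve R2 D 1 -> on_hand[A=35 B=36 C=41 D=38 E=54] avail[A=35 B=36 C=41 D=37 E=54] open={R2}
Step 4: commit R2 -> on_hand[A=35 B=36 C=41 D=37 E=54] avail[A=35 B=36 C=41 D=37 E=54] open={}
Step 5: reserve R3 A 6 -> on_hand[A=35 B=36 C=41 D=37 E=54] avail[A=29 B=36 C=41 D=37 E=54] open={R3}
Step 6: commit R3 -> on_hand[A=29 B=36 C=41 D=37 E=54] avail[A=29 B=36 C=41 D=37 E=54] open={}
Step 7: reserve R4 C 2 -> on_hand[A=29 B=36 C=41 D=37 E=54] avail[A=29 B=36 C=39 D=37 E=54] open={R4}
Step 8: reserve R5 C 1 -> on_hand[A=29 B=36 C=41 D=37 E=54] avail[A=29 B=36 C=38 D=37 E=54] open={R4,R5}
Step 9: commit R5 -> on_hand[A=29 B=36 C=40 D=37 E=54] avail[A=29 B=36 C=38 D=37 E=54] open={R4}
Step 10: reserve R6 D 1 -> on_hand[A=29 B=36 C=40 D=37 E=54] avail[A=29 B=36 C=38 D=36 E=54] open={R4,R6}
Step 11: cancel R6 -> on_hand[A=29 B=36 C=40 D=37 E=54] avail[A=29 B=36 C=38 D=37 E=54] open={R4}
Open reservations: ['R4'] -> 1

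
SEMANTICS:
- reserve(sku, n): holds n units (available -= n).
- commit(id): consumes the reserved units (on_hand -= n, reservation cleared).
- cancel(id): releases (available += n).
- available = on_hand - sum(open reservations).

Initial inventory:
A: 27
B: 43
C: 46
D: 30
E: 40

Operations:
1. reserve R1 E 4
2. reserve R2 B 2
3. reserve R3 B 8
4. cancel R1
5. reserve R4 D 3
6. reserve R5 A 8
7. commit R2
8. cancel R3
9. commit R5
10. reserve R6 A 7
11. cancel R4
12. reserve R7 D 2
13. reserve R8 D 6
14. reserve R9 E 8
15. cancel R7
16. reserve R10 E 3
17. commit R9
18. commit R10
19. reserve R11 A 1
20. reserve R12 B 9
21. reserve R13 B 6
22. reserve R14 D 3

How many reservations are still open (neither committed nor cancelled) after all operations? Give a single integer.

Answer: 6

Derivation:
Step 1: reserve R1 E 4 -> on_hand[A=27 B=43 C=46 D=30 E=40] avail[A=27 B=43 C=46 D=30 E=36] open={R1}
Step 2: reserve R2 B 2 -> on_hand[A=27 B=43 C=46 D=30 E=40] avail[A=27 B=41 C=46 D=30 E=36] open={R1,R2}
Step 3: reserve R3 B 8 -> on_hand[A=27 B=43 C=46 D=30 E=40] avail[A=27 B=33 C=46 D=30 E=36] open={R1,R2,R3}
Step 4: cancel R1 -> on_hand[A=27 B=43 C=46 D=30 E=40] avail[A=27 B=33 C=46 D=30 E=40] open={R2,R3}
Step 5: reserve R4 D 3 -> on_hand[A=27 B=43 C=46 D=30 E=40] avail[A=27 B=33 C=46 D=27 E=40] open={R2,R3,R4}
Step 6: reserve R5 A 8 -> on_hand[A=27 B=43 C=46 D=30 E=40] avail[A=19 B=33 C=46 D=27 E=40] open={R2,R3,R4,R5}
Step 7: commit R2 -> on_hand[A=27 B=41 C=46 D=30 E=40] avail[A=19 B=33 C=46 D=27 E=40] open={R3,R4,R5}
Step 8: cancel R3 -> on_hand[A=27 B=41 C=46 D=30 E=40] avail[A=19 B=41 C=46 D=27 E=40] open={R4,R5}
Step 9: commit R5 -> on_hand[A=19 B=41 C=46 D=30 E=40] avail[A=19 B=41 C=46 D=27 E=40] open={R4}
Step 10: reserve R6 A 7 -> on_hand[A=19 B=41 C=46 D=30 E=40] avail[A=12 B=41 C=46 D=27 E=40] open={R4,R6}
Step 11: cancel R4 -> on_hand[A=19 B=41 C=46 D=30 E=40] avail[A=12 B=41 C=46 D=30 E=40] open={R6}
Step 12: reserve R7 D 2 -> on_hand[A=19 B=41 C=46 D=30 E=40] avail[A=12 B=41 C=46 D=28 E=40] open={R6,R7}
Step 13: reserve R8 D 6 -> on_hand[A=19 B=41 C=46 D=30 E=40] avail[A=12 B=41 C=46 D=22 E=40] open={R6,R7,R8}
Step 14: reserve R9 E 8 -> on_hand[A=19 B=41 C=46 D=30 E=40] avail[A=12 B=41 C=46 D=22 E=32] open={R6,R7,R8,R9}
Step 15: cancel R7 -> on_hand[A=19 B=41 C=46 D=30 E=40] avail[A=12 B=41 C=46 D=24 E=32] open={R6,R8,R9}
Step 16: reserve R10 E 3 -> on_hand[A=19 B=41 C=46 D=30 E=40] avail[A=12 B=41 C=46 D=24 E=29] open={R10,R6,R8,R9}
Step 17: commit R9 -> on_hand[A=19 B=41 C=46 D=30 E=32] avail[A=12 B=41 C=46 D=24 E=29] open={R10,R6,R8}
Step 18: commit R10 -> on_hand[A=19 B=41 C=46 D=30 E=29] avail[A=12 B=41 C=46 D=24 E=29] open={R6,R8}
Step 19: reserve R11 A 1 -> on_hand[A=19 B=41 C=46 D=30 E=29] avail[A=11 B=41 C=46 D=24 E=29] open={R11,R6,R8}
Step 20: reserve R12 B 9 -> on_hand[A=19 B=41 C=46 D=30 E=29] avail[A=11 B=32 C=46 D=24 E=29] open={R11,R12,R6,R8}
Step 21: reserve R13 B 6 -> on_hand[A=19 B=41 C=46 D=30 E=29] avail[A=11 B=26 C=46 D=24 E=29] open={R11,R12,R13,R6,R8}
Step 22: reserve R14 D 3 -> on_hand[A=19 B=41 C=46 D=30 E=29] avail[A=11 B=26 C=46 D=21 E=29] open={R11,R12,R13,R14,R6,R8}
Open reservations: ['R11', 'R12', 'R13', 'R14', 'R6', 'R8'] -> 6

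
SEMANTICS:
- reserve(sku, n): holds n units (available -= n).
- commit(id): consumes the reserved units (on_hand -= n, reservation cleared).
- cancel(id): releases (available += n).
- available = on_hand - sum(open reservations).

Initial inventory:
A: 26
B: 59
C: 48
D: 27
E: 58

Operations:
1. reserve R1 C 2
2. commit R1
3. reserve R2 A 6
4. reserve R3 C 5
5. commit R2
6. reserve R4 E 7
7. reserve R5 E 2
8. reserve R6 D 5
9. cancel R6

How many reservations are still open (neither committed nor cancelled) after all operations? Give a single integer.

Answer: 3

Derivation:
Step 1: reserve R1 C 2 -> on_hand[A=26 B=59 C=48 D=27 E=58] avail[A=26 B=59 C=46 D=27 E=58] open={R1}
Step 2: commit R1 -> on_hand[A=26 B=59 C=46 D=27 E=58] avail[A=26 B=59 C=46 D=27 E=58] open={}
Step 3: reserve R2 A 6 -> on_hand[A=26 B=59 C=46 D=27 E=58] avail[A=20 B=59 C=46 D=27 E=58] open={R2}
Step 4: reserve R3 C 5 -> on_hand[A=26 B=59 C=46 D=27 E=58] avail[A=20 B=59 C=41 D=27 E=58] open={R2,R3}
Step 5: commit R2 -> on_hand[A=20 B=59 C=46 D=27 E=58] avail[A=20 B=59 C=41 D=27 E=58] open={R3}
Step 6: reserve R4 E 7 -> on_hand[A=20 B=59 C=46 D=27 E=58] avail[A=20 B=59 C=41 D=27 E=51] open={R3,R4}
Step 7: reserve R5 E 2 -> on_hand[A=20 B=59 C=46 D=27 E=58] avail[A=20 B=59 C=41 D=27 E=49] open={R3,R4,R5}
Step 8: reserve R6 D 5 -> on_hand[A=20 B=59 C=46 D=27 E=58] avail[A=20 B=59 C=41 D=22 E=49] open={R3,R4,R5,R6}
Step 9: cancel R6 -> on_hand[A=20 B=59 C=46 D=27 E=58] avail[A=20 B=59 C=41 D=27 E=49] open={R3,R4,R5}
Open reservations: ['R3', 'R4', 'R5'] -> 3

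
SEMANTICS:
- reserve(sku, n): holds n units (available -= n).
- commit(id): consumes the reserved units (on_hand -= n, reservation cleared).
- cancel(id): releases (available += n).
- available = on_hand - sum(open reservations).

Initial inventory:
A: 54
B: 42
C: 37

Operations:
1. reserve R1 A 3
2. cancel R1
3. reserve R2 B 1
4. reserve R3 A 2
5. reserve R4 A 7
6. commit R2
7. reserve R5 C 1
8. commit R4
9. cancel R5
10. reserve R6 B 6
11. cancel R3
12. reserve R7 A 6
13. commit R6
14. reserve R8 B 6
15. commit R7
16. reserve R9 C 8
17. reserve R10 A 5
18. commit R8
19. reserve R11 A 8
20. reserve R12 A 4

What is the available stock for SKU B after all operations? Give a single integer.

Answer: 29

Derivation:
Step 1: reserve R1 A 3 -> on_hand[A=54 B=42 C=37] avail[A=51 B=42 C=37] open={R1}
Step 2: cancel R1 -> on_hand[A=54 B=42 C=37] avail[A=54 B=42 C=37] open={}
Step 3: reserve R2 B 1 -> on_hand[A=54 B=42 C=37] avail[A=54 B=41 C=37] open={R2}
Step 4: reserve R3 A 2 -> on_hand[A=54 B=42 C=37] avail[A=52 B=41 C=37] open={R2,R3}
Step 5: reserve R4 A 7 -> on_hand[A=54 B=42 C=37] avail[A=45 B=41 C=37] open={R2,R3,R4}
Step 6: commit R2 -> on_hand[A=54 B=41 C=37] avail[A=45 B=41 C=37] open={R3,R4}
Step 7: reserve R5 C 1 -> on_hand[A=54 B=41 C=37] avail[A=45 B=41 C=36] open={R3,R4,R5}
Step 8: commit R4 -> on_hand[A=47 B=41 C=37] avail[A=45 B=41 C=36] open={R3,R5}
Step 9: cancel R5 -> on_hand[A=47 B=41 C=37] avail[A=45 B=41 C=37] open={R3}
Step 10: reserve R6 B 6 -> on_hand[A=47 B=41 C=37] avail[A=45 B=35 C=37] open={R3,R6}
Step 11: cancel R3 -> on_hand[A=47 B=41 C=37] avail[A=47 B=35 C=37] open={R6}
Step 12: reserve R7 A 6 -> on_hand[A=47 B=41 C=37] avail[A=41 B=35 C=37] open={R6,R7}
Step 13: commit R6 -> on_hand[A=47 B=35 C=37] avail[A=41 B=35 C=37] open={R7}
Step 14: reserve R8 B 6 -> on_hand[A=47 B=35 C=37] avail[A=41 B=29 C=37] open={R7,R8}
Step 15: commit R7 -> on_hand[A=41 B=35 C=37] avail[A=41 B=29 C=37] open={R8}
Step 16: reserve R9 C 8 -> on_hand[A=41 B=35 C=37] avail[A=41 B=29 C=29] open={R8,R9}
Step 17: reserve R10 A 5 -> on_hand[A=41 B=35 C=37] avail[A=36 B=29 C=29] open={R10,R8,R9}
Step 18: commit R8 -> on_hand[A=41 B=29 C=37] avail[A=36 B=29 C=29] open={R10,R9}
Step 19: reserve R11 A 8 -> on_hand[A=41 B=29 C=37] avail[A=28 B=29 C=29] open={R10,R11,R9}
Step 20: reserve R12 A 4 -> on_hand[A=41 B=29 C=37] avail[A=24 B=29 C=29] open={R10,R11,R12,R9}
Final available[B] = 29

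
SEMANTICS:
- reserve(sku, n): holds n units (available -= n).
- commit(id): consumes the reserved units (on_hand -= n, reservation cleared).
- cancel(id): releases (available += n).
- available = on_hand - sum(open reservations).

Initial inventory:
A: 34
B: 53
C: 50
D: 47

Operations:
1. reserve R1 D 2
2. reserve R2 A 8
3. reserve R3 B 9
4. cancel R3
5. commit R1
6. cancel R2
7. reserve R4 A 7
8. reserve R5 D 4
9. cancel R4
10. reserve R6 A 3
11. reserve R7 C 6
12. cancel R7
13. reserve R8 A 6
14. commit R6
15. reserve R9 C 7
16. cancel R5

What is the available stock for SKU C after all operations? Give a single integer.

Answer: 43

Derivation:
Step 1: reserve R1 D 2 -> on_hand[A=34 B=53 C=50 D=47] avail[A=34 B=53 C=50 D=45] open={R1}
Step 2: reserve R2 A 8 -> on_hand[A=34 B=53 C=50 D=47] avail[A=26 B=53 C=50 D=45] open={R1,R2}
Step 3: reserve R3 B 9 -> on_hand[A=34 B=53 C=50 D=47] avail[A=26 B=44 C=50 D=45] open={R1,R2,R3}
Step 4: cancel R3 -> on_hand[A=34 B=53 C=50 D=47] avail[A=26 B=53 C=50 D=45] open={R1,R2}
Step 5: commit R1 -> on_hand[A=34 B=53 C=50 D=45] avail[A=26 B=53 C=50 D=45] open={R2}
Step 6: cancel R2 -> on_hand[A=34 B=53 C=50 D=45] avail[A=34 B=53 C=50 D=45] open={}
Step 7: reserve R4 A 7 -> on_hand[A=34 B=53 C=50 D=45] avail[A=27 B=53 C=50 D=45] open={R4}
Step 8: reserve R5 D 4 -> on_hand[A=34 B=53 C=50 D=45] avail[A=27 B=53 C=50 D=41] open={R4,R5}
Step 9: cancel R4 -> on_hand[A=34 B=53 C=50 D=45] avail[A=34 B=53 C=50 D=41] open={R5}
Step 10: reserve R6 A 3 -> on_hand[A=34 B=53 C=50 D=45] avail[A=31 B=53 C=50 D=41] open={R5,R6}
Step 11: reserve R7 C 6 -> on_hand[A=34 B=53 C=50 D=45] avail[A=31 B=53 C=44 D=41] open={R5,R6,R7}
Step 12: cancel R7 -> on_hand[A=34 B=53 C=50 D=45] avail[A=31 B=53 C=50 D=41] open={R5,R6}
Step 13: reserve R8 A 6 -> on_hand[A=34 B=53 C=50 D=45] avail[A=25 B=53 C=50 D=41] open={R5,R6,R8}
Step 14: commit R6 -> on_hand[A=31 B=53 C=50 D=45] avail[A=25 B=53 C=50 D=41] open={R5,R8}
Step 15: reserve R9 C 7 -> on_hand[A=31 B=53 C=50 D=45] avail[A=25 B=53 C=43 D=41] open={R5,R8,R9}
Step 16: cancel R5 -> on_hand[A=31 B=53 C=50 D=45] avail[A=25 B=53 C=43 D=45] open={R8,R9}
Final available[C] = 43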